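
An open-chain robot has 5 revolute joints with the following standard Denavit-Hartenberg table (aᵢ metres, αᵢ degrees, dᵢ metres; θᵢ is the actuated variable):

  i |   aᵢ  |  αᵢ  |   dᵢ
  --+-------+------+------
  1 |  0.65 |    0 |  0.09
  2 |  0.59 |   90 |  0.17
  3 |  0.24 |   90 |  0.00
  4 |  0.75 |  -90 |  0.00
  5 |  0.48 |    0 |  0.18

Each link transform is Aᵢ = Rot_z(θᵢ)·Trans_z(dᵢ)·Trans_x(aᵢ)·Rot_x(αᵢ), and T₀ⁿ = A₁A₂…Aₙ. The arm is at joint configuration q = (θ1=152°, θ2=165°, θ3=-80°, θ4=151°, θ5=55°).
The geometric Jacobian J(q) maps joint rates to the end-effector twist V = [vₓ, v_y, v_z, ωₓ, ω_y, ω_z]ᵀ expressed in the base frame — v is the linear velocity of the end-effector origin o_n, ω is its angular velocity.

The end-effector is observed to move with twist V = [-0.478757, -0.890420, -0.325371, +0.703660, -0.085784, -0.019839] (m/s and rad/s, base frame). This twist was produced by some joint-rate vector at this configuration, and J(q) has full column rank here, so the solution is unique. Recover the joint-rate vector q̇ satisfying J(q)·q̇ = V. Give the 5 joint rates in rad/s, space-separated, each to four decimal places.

0.3600 -0.6020 -0.2020 -0.6030 0.2460

o_n = [-0.1854, -0.5216, 1.0610]
J₁: ẑ×o_n = [0.5216, -0.1854, 0.0000], ω = ẑ
J2: z=[0.0000, 0.0000, 1.0000] o=[-0.5739, 0.3052, 0.0900] → [0.8268, 0.3886, -0.0000, 0.0000, 0.0000, 1.0000]
J3: z=[-0.6820, -0.7314, 0.0000] o=[-0.1424, -0.0972, 0.2600] → [-0.5858, 0.5463, 0.2580, -0.6820, -0.7314, 0.0000]
J4: z=[-0.7202, 0.6716, -0.1736] o=[-0.1119, -0.1256, 0.0236] → [0.6280, 0.7599, 0.3345, -0.7202, 0.6716, -0.1736]
J5: z=[0.5349, 0.6971, 0.4774] o=[-0.4432, -0.3139, 0.6696] → [0.3720, -0.0862, -0.2909, 0.5349, 0.6971, 0.4774]
q̇ = J⁺·V = [0.3600, -0.6020, -0.2020, -0.6030, 0.2460]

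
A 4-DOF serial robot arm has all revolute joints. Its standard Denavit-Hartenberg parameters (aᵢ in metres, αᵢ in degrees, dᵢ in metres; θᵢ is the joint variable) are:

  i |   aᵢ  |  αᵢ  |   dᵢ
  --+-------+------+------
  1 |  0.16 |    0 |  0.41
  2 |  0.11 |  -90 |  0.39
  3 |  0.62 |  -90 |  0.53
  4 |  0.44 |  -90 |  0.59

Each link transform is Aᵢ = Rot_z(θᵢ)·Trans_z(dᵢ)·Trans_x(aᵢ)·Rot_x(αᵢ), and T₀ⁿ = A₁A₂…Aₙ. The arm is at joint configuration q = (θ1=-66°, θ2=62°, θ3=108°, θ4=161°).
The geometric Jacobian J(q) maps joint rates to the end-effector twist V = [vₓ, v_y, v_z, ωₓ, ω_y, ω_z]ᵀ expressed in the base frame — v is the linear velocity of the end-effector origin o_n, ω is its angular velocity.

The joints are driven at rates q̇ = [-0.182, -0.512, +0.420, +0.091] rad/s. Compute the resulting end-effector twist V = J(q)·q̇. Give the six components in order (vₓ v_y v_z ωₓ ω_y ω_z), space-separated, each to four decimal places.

o_n = [-0.4208, 0.2755, 0.7883]
J₁: ẑ×o_n = [-0.2755, -0.4208, 0.0000], ω = ẑ
J2: z=[0.0000, 0.0000, 1.0000] o=[0.0651, -0.1462, 0.4100] → [-0.4217, -0.4859, 0.0000, 0.0000, 0.0000, 1.0000]
J3: z=[0.0698, 0.9976, 0.0000] o=[0.1748, -0.1538, 0.8000] → [-0.0116, 0.0008, 0.6242, 0.0698, 0.9976, 0.0000]
J4: z=[-0.9487, 0.0663, 0.3090] o=[0.0207, 0.3882, 0.2103] → [0.0732, 0.4119, 0.1362, -0.9487, 0.0663, 0.3090]
V = J·q̇ = [0.2678, 0.3632, 0.2745, -0.0570, 0.4250, -0.6659]

0.2678 0.3632 0.2745 -0.0570 0.4250 -0.6659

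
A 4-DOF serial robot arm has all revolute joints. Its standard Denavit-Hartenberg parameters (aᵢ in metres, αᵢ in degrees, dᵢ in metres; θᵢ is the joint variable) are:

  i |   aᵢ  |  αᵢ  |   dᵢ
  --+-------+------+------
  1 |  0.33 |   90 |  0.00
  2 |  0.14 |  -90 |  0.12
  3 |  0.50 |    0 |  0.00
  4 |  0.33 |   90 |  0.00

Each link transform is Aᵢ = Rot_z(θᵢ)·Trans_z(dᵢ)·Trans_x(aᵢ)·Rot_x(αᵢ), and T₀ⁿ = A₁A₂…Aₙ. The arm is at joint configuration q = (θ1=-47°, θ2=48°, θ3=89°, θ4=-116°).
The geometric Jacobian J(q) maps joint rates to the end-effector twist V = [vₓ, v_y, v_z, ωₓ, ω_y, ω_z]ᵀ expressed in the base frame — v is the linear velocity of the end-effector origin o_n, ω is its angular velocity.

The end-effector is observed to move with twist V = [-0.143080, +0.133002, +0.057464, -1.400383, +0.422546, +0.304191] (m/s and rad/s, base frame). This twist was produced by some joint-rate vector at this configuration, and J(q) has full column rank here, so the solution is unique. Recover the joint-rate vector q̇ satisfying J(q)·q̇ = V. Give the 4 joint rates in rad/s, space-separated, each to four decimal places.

o_n = [0.5954, -0.3011, 0.3290]
J₁: ẑ×o_n = [0.3011, 0.5954, -0.0000], ω = ẑ
J2: z=[-0.7314, -0.6820, 0.0000] o=[0.2251, -0.2413, 0.0000] → [-0.2244, 0.2406, 0.2963, -0.7314, -0.6820, 0.0000]
J3: z=[-0.5068, 0.5435, 0.6691] o=[0.2012, -0.3917, 0.1040] → [0.0617, 0.3778, -0.2602, -0.5068, 0.5435, 0.6691]
J4: z=[-0.5068, 0.5435, 0.6691] o=[0.5708, -0.0550, 0.1105] → [0.2834, 0.1272, 0.1113, -0.5068, 0.5435, 0.6691]
q̇ = J⁺·V = [-0.8340, 0.7360, 0.9420, 0.7590]

-0.8340 0.7360 0.9420 0.7590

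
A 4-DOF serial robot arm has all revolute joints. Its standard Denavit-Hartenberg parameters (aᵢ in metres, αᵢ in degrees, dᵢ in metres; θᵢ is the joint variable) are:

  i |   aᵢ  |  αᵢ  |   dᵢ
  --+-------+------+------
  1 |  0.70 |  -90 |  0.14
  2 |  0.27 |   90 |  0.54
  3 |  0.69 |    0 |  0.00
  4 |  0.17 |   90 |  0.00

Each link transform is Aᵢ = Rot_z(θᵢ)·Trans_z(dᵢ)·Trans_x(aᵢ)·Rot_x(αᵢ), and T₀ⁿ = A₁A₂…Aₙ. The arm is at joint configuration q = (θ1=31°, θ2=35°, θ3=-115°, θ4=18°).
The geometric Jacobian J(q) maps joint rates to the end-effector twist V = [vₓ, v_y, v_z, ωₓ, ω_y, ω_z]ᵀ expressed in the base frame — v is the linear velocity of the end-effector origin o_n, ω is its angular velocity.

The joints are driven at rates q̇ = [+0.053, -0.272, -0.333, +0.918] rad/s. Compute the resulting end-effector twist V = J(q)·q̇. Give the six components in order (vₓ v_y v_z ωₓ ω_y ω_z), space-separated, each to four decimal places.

o_n = [0.7012, 0.1249, 0.1643]
J₁: ẑ×o_n = [-0.1249, 0.7012, 0.0000], ω = ẑ
J2: z=[-0.5150, 0.8572, 0.0000] o=[0.6000, 0.3605, 0.1400] → [0.0208, 0.0125, 0.0347, -0.5150, 0.8572, 0.0000]
J3: z=[0.4917, 0.2954, 0.8192] o=[0.5115, 0.9373, -0.0149] → [0.7184, 0.0673, -0.4555, 0.4917, 0.2954, 0.8192]
J4: z=[0.4917, 0.2954, 0.8192] o=[0.6288, 0.2782, 0.1524] → [0.1291, 0.0534, -0.0968, 0.4917, 0.2954, 0.8192]
V = J·q̇ = [-0.1330, 0.0604, 0.0534, 0.4277, -0.0603, 0.5322]

-0.1330 0.0604 0.0534 0.4277 -0.0603 0.5322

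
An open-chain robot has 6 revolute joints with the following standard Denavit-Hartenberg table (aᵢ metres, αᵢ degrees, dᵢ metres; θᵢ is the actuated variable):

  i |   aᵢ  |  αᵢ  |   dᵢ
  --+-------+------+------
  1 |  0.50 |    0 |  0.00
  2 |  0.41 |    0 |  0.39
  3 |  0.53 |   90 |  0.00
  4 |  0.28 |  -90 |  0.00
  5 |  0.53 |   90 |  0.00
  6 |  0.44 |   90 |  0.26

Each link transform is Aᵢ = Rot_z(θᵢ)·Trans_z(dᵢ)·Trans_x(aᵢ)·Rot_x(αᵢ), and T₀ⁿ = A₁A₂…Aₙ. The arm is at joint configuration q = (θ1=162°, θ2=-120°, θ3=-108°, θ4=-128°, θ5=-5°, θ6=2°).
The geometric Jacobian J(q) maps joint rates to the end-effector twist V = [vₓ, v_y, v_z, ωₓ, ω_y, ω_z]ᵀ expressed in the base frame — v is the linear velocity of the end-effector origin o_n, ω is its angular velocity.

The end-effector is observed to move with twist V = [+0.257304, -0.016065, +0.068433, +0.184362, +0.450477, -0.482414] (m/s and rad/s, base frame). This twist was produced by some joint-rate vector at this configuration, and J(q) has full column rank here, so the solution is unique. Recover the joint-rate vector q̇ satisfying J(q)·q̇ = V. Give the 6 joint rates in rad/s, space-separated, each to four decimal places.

o_n = [-0.5705, 0.4820, -0.5835]
J₁: ẑ×o_n = [-0.4820, -0.5705, 0.0000], ω = ẑ
J2: z=[0.0000, 0.0000, 1.0000] o=[-0.4755, 0.1545, 0.0000] → [-0.3275, -0.0950, 0.0000, 0.0000, 0.0000, 1.0000]
J3: z=[0.0000, 0.0000, 1.0000] o=[-0.1708, 0.4289, 0.3900] → [-0.0531, -0.3997, 0.0000, 0.0000, 0.0000, 1.0000]
J4: z=[-0.9135, -0.4067, 0.0000] o=[0.0447, -0.0553, 0.3900] → [0.3960, -0.8893, -0.7411, -0.9135, -0.4067, 0.0000]
J5: z=[0.3205, -0.7199, -0.6157] o=[-0.0254, 0.1022, 0.1694] → [0.7758, 0.5769, -0.2707, 0.3205, -0.7199, -0.6157]
J6: z=[-0.8882, -0.4542, 0.0687] o=[-0.1998, 0.3803, -0.2467] → [0.1460, -0.3246, -0.2587, -0.8882, -0.4542, 0.0687]
q̇ = J⁺·V = [-0.8210, -0.5600, 0.7040, 0.2640, -0.3850, -0.6180]

-0.8210 -0.5600 0.7040 0.2640 -0.3850 -0.6180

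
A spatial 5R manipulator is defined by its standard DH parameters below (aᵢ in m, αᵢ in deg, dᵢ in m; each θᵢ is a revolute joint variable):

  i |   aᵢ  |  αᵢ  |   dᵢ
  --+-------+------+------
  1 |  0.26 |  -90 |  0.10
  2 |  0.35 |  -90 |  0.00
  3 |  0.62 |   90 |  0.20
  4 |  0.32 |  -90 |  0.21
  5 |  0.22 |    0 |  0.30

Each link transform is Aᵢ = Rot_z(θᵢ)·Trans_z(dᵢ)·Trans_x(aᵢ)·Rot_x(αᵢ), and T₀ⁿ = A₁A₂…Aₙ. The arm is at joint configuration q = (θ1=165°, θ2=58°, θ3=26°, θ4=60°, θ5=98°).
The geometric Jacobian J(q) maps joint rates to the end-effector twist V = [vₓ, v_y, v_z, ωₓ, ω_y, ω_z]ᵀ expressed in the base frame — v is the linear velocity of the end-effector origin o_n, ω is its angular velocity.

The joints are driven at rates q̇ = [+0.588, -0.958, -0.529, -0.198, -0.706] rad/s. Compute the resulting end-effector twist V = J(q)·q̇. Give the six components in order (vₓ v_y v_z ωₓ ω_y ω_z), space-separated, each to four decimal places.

o_n = [-0.1097, 0.2658, -0.8970]
J₁: ẑ×o_n = [-0.2658, -0.1097, 0.0000], ω = ẑ
J2: z=[-0.2588, -0.9659, 0.0000] o=[-0.2511, 0.0673, 0.1000] → [0.9630, -0.2580, 0.0852, -0.2588, -0.9659, 0.0000]
J3: z=[0.8192, -0.2195, -0.5299] o=[-0.4303, 0.1153, -0.1968] → [0.2335, 0.4037, 0.1937, 0.8192, -0.2195, -0.5299]
J4: z=[-0.4570, -0.8080, -0.3718] o=[-0.4814, 0.4104, -0.7754] → [0.0446, -0.1938, 0.3664, -0.4570, -0.8080, -0.3718]
J5: z=[0.7097, -0.5832, 0.3951] o=[-0.4058, 0.2673, -1.1223] → [-0.1308, -0.0429, 0.1716, 0.7097, -0.5832, 0.3951]
V = J·q̇ = [-1.1189, 0.0378, -0.3778, -0.5960, 1.6132, 0.6630]

-1.1189 0.0378 -0.3778 -0.5960 1.6132 0.6630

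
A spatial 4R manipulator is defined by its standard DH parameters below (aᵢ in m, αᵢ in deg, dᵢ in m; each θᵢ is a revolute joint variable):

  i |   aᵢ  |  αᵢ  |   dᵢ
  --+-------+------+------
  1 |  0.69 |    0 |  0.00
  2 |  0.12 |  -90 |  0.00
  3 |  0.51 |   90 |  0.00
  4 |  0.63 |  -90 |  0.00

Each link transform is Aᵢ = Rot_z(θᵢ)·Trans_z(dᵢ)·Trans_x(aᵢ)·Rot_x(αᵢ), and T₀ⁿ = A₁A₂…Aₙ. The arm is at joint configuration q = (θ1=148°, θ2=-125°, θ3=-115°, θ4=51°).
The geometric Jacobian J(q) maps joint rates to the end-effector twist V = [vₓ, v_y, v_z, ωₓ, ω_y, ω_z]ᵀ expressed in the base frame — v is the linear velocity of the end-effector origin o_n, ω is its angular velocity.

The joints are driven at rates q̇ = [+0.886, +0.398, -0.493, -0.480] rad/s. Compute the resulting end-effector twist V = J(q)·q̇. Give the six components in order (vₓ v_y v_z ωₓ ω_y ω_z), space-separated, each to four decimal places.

o_n = [-1.0186, 0.7135, 0.8215]
J₁: ẑ×o_n = [-0.7135, -1.0186, 0.0000], ω = ẑ
J2: z=[0.0000, 0.0000, 1.0000] o=[-0.5852, 0.3656, 0.0000] → [-0.3479, -0.4335, 0.0000, 0.0000, 0.0000, 1.0000]
J3: z=[-0.3907, 0.9205, 0.0000] o=[-0.4747, 0.4125, 0.0000] → [0.7562, 0.3210, 0.3831, -0.3907, 0.9205, 0.0000]
J4: z=[-0.8343, -0.3541, -0.4226] o=[-0.6731, 0.3283, 0.4622] → [0.0356, 0.4458, -0.4437, -0.8343, -0.3541, -0.4226]
V = J·q̇ = [-1.1605, -1.4473, 0.0241, 0.5931, -0.2838, 1.4869]

-1.1605 -1.4473 0.0241 0.5931 -0.2838 1.4869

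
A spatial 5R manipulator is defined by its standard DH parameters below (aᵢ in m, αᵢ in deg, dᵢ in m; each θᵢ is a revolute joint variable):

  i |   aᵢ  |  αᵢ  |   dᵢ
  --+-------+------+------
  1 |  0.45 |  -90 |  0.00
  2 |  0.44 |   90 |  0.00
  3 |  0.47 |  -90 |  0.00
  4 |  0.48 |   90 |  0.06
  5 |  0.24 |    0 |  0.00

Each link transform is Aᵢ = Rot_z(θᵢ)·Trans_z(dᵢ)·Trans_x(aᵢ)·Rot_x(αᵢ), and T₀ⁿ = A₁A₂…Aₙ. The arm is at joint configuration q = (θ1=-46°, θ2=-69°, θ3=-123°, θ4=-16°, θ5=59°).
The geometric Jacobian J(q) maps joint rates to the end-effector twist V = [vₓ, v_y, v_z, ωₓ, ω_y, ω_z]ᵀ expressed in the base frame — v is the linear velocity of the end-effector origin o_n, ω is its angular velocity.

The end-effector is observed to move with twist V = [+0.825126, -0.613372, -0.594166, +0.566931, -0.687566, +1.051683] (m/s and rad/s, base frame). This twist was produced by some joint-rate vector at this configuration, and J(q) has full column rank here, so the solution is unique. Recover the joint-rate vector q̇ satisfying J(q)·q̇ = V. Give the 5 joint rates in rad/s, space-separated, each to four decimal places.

0.6360 0.5040 -0.3440 0.9050 -0.3500

o_n = [-0.5104, -0.9478, 0.1444]
J₁: ẑ×o_n = [0.9478, -0.5104, 0.0000], ω = ẑ
J2: z=[0.7193, 0.6947, 0.0000] o=[0.3126, -0.3237, 0.0000] → [0.1003, -0.1039, 0.1228, 0.7193, 0.6947, 0.0000]
J3: z=[-0.6485, 0.6716, 0.3584] o=[0.4221, -0.4371, 0.4108] → [0.0041, -0.5069, 0.9574, -0.6485, 0.6716, 0.3584]
J4: z=[-0.1830, -0.5945, 0.7830] o=[0.0749, -0.6450, 0.1718] → [0.2534, -0.4632, -0.2925, -0.1830, -0.5945, 0.7830]
J5: z=[-0.4197, 0.7674, 0.4846] o=[-0.3628, -0.7958, 0.0316] → [0.1603, -0.0241, 0.1770, -0.4197, 0.7674, 0.4846]
q̇ = J⁺·V = [0.6360, 0.5040, -0.3440, 0.9050, -0.3500]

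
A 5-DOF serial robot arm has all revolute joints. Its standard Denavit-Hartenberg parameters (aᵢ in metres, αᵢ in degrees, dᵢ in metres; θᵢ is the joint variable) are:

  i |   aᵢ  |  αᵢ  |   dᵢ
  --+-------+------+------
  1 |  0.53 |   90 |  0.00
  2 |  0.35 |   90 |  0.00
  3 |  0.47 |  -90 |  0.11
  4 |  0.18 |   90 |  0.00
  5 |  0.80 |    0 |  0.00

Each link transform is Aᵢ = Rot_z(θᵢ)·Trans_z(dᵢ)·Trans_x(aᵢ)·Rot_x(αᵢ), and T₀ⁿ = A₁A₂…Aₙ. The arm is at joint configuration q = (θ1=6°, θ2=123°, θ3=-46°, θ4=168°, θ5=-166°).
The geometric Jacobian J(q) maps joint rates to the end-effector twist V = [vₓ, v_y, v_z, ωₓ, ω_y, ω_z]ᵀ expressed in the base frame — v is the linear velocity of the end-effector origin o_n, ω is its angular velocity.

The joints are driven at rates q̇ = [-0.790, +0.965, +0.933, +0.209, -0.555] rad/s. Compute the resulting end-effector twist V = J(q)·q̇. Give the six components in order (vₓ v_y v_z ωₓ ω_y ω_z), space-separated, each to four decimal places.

o_n = [0.1185, 0.9094, 0.9178]
J₁: ẑ×o_n = [-0.9094, 0.1185, 0.0000], ω = ẑ
J2: z=[0.1045, -0.9945, 0.0000] o=[0.5271, 0.0554, 0.0000] → [-0.9128, -0.0959, -0.3170, 0.1045, -0.9945, 0.0000]
J3: z=[0.8341, 0.0877, 0.5446] o=[0.3375, 0.0355, 0.2935] → [-0.4213, -0.6399, 0.7481, 0.8341, 0.0877, 0.5446]
J4: z=[-0.3170, -0.7318, 0.6033] o=[0.2171, 0.3628, 0.6273] → [-0.5424, 0.0327, -0.2454, -0.3170, -0.7318, 0.6033]
J5: z=[-0.9097, 0.0548, -0.4116] o=[0.2654, 0.2405, 0.5043] → [0.2980, 0.4366, -0.6005, -0.9097, 0.0548, -0.4116]
V = J·q̇ = [-0.8342, -1.0188, 0.6740, 1.3177, -1.0613, 0.0727]

-0.8342 -1.0188 0.6740 1.3177 -1.0613 0.0727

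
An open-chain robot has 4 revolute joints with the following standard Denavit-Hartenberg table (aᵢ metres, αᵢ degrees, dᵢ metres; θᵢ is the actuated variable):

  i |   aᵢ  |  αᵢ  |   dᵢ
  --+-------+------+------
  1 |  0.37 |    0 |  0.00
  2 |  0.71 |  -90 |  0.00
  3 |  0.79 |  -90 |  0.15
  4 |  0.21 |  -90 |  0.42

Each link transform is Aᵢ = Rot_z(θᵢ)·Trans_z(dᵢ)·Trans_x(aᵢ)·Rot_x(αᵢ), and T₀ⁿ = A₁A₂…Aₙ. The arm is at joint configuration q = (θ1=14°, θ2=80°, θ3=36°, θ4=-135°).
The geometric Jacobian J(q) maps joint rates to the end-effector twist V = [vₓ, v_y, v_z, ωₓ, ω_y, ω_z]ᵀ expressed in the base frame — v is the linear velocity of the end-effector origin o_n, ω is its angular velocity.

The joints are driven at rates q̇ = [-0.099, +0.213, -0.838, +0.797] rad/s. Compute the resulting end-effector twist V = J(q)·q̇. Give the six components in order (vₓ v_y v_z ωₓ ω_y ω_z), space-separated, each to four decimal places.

o_n = [-0.0073, 1.0484, -0.7169]
J₁: ẑ×o_n = [-1.0484, -0.0073, 0.0000], ω = ẑ
J2: z=[0.0000, 0.0000, 1.0000] o=[0.3590, 0.0895, 0.0000] → [-0.9589, -0.3663, 0.0000, 0.0000, 0.0000, 1.0000]
J3: z=[-0.9976, -0.0698, 0.0000] o=[0.3095, 0.7978, 0.0000] → [0.0500, -0.7151, -0.2721, -0.9976, -0.0698, 0.0000]
J4: z=[0.0410, -0.5864, -0.8090] o=[0.1153, 1.4249, -0.4644] → [-0.1565, 0.1095, -0.0873, 0.0410, -0.5864, -0.8090]
V = J·q̇ = [-0.2671, 0.6092, 0.1585, 0.8686, -0.4089, -0.5308]

-0.2671 0.6092 0.1585 0.8686 -0.4089 -0.5308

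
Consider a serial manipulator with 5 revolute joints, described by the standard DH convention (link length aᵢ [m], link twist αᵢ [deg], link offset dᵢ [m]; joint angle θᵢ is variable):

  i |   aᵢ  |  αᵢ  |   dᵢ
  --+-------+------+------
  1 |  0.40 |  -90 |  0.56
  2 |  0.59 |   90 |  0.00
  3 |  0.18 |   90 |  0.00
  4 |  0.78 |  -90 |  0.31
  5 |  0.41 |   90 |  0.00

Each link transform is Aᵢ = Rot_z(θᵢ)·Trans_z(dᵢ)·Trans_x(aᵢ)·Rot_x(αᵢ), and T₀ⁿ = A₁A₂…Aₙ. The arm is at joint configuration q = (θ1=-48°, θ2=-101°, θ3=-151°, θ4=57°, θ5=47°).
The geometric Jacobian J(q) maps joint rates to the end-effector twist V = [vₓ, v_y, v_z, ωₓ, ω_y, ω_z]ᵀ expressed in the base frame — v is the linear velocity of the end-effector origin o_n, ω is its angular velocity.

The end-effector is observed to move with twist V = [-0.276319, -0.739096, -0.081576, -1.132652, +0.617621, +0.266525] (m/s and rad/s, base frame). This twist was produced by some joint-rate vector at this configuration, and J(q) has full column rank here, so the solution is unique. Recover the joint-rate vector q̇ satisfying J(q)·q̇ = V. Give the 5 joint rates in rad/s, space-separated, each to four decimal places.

o_n = [-0.5724, 0.1004, 0.3147]
J₁: ẑ×o_n = [-0.1004, -0.5724, 0.0000], ω = ẑ
J2: z=[0.7431, 0.6691, 0.0000] o=[0.2677, -0.2973, 0.5600] → [-0.1641, 0.1823, 0.8576, 0.7431, 0.6691, 0.0000]
J3: z=[-0.6568, 0.7295, -0.1908] o=[0.1923, -0.2136, 1.1392] → [-0.5415, -0.3956, 0.3516, -0.6568, 0.7295, -0.1908]
J4: z=[0.7119, 0.5165, -0.4759] o=[0.1476, -0.2943, 0.9846] → [-0.1581, 0.8195, 0.6529, 0.7119, 0.5165, -0.4759]
J5: z=[-0.1492, 0.7734, 0.6161] o=[-0.1670, 0.1525, 0.3475] → [0.0067, -0.2546, 0.3213, -0.1492, 0.7734, 0.6161]
q̇ = J⁺·V = [-0.1520, -0.3790, 0.7650, -0.3550, 0.6420]

-0.1520 -0.3790 0.7650 -0.3550 0.6420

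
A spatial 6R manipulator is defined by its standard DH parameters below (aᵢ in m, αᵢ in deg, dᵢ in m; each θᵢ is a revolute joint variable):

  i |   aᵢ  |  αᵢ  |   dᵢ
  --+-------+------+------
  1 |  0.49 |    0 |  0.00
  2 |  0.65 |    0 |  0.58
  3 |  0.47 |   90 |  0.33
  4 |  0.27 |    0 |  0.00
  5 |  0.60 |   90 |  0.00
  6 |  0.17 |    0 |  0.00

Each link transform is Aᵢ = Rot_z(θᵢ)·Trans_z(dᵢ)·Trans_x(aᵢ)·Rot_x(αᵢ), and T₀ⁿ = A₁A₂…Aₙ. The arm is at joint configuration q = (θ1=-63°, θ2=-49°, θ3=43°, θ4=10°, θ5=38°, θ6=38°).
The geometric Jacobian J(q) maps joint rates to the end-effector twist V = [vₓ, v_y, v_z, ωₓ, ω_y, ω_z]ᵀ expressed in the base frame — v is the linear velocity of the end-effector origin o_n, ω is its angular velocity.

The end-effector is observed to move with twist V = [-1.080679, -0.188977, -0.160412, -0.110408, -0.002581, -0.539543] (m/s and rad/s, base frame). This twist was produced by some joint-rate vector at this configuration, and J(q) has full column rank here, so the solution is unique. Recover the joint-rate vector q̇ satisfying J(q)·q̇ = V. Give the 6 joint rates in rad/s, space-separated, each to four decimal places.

-0.4330 0.0770 -0.2170 -0.8100 0.9140 -0.0500

o_n = [0.3210, -2.2223, 1.5023]
J₁: ẑ×o_n = [2.2223, 0.3210, -0.0000], ω = ẑ
J2: z=[0.0000, 0.0000, 1.0000] o=[0.2225, -0.4366, 0.0000] → [1.7857, 0.0985, -0.0000, 0.0000, 0.0000, 1.0000]
J3: z=[0.0000, 0.0000, 1.0000] o=[-0.0210, -1.0393, 0.5800] → [1.1830, 0.3420, -0.0000, 0.0000, 0.0000, 1.0000]
J4: z=[-0.9336, -0.3584, 0.0000] o=[0.1474, -1.4780, 0.9100] → [-0.2123, 0.5530, 0.7570, -0.9336, -0.3584, 0.0000]
J5: z=[-0.9336, -0.3584, 0.0000] o=[0.2427, -1.7263, 0.9569] → [-0.1955, 0.5092, 0.4911, -0.9336, -0.3584, 0.0000]
J6: z=[0.2663, -0.6938, -0.6691] o=[0.3866, -2.1011, 1.4028] → [-0.1502, 0.0174, -0.0778, 0.2663, -0.6938, -0.6691]
q̇ = J⁺·V = [-0.4330, 0.0770, -0.2170, -0.8100, 0.9140, -0.0500]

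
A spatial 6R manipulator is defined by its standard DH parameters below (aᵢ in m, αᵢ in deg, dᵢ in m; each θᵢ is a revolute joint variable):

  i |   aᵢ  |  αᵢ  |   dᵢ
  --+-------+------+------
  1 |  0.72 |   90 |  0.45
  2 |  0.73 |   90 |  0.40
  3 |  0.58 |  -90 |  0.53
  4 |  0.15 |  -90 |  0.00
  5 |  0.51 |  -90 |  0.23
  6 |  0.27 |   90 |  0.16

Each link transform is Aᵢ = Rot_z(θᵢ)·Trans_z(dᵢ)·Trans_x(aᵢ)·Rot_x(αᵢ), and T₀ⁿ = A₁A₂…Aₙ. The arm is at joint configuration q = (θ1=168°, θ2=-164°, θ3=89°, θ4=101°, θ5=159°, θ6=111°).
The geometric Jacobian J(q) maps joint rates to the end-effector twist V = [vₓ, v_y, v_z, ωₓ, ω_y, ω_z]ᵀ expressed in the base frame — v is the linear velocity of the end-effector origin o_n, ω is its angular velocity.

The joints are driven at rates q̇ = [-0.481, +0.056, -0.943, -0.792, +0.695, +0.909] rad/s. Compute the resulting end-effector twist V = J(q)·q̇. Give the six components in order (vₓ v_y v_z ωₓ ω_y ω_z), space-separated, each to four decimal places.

0.6086 -0.5980 -0.2416 -0.3127 -0.5091 -0.9340

o_n = [0.4309, 0.9895, 1.0280]
J₁: ẑ×o_n = [-0.9895, 0.4309, 0.0000], ω = ẑ
J2: z=[0.2079, 0.9781, 0.0000] o=[-0.7043, 0.1497, 0.4500] → [0.5654, -0.1202, -0.9358, 0.2079, 0.9781, 0.0000]
J3: z=[0.2696, -0.0573, 0.9613] o=[0.0653, 0.3951, 0.2488] → [-0.6161, 0.1414, 0.1812, 0.2696, -0.0573, 0.9613]
J4: z=[-0.9365, 0.2169, 0.2756] o=[0.3383, 0.9299, 0.7555] → [0.0427, 0.2808, -0.0760, -0.9365, 0.2169, 0.2756]
J5: z=[-0.1687, -0.9675, 0.1881] o=[0.2922, 0.9104, 0.6141] → [-0.4154, 0.0959, 0.1209, -0.1687, -0.9675, 0.1881]
J6: z=[-0.7641, 0.2490, 0.5951] o=[0.5709, 0.7100, 1.0558] → [-0.1733, -0.1045, -0.1787, -0.7641, 0.2490, 0.5951]
V = J·q̇ = [0.6086, -0.5980, -0.2416, -0.3127, -0.5091, -0.9340]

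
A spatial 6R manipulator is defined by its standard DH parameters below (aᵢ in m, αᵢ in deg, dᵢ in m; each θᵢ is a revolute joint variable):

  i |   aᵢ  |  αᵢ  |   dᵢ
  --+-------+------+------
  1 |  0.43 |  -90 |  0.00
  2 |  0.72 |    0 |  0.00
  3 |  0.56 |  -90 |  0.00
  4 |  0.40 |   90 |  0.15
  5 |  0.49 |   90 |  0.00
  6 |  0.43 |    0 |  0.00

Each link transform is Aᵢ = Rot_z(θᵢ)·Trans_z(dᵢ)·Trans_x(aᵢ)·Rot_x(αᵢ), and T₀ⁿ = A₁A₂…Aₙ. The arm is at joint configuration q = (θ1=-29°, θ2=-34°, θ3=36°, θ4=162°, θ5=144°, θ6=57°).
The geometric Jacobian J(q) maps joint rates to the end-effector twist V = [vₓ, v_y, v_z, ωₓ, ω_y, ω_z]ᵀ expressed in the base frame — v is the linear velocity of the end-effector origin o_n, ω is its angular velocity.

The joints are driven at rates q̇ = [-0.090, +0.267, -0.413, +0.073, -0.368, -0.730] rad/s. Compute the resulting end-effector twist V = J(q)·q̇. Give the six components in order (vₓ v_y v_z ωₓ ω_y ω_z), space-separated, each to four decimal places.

o_n = [1.4836, -1.1488, -0.2023]
J₁: ẑ×o_n = [1.1488, 1.4836, -0.0000], ω = ẑ
J2: z=[0.4848, 0.8746, 0.0000] o=[0.3761, -0.2085, 0.0000] → [-0.1769, 0.0981, -1.4245, 0.4848, 0.8746, 0.0000]
J3: z=[0.4848, 0.8746, 0.0000] o=[0.8982, -0.4979, 0.4026] → [-0.5291, 0.2933, -0.8276, 0.4848, 0.8746, 0.0000]
J4: z=[-0.0305, 0.0169, -0.9994] o=[1.3876, -0.7692, 0.3831] → [-0.3893, -0.1137, 0.0100, -0.0305, 0.0169, -0.9994]
J5: z=[-0.1910, -0.9815, -0.0108] o=[0.9906, -0.6904, 0.2464] → [0.4355, -0.0910, 0.5714, -0.1910, -0.9815, -0.0108]
J6: z=[-0.6014, 0.1257, -0.7890] o=[1.3708, -0.7611, -0.0546] → [-0.3245, -0.1779, 0.2190, -0.6014, 0.1257, -0.7890]
V = J·q̇ = [0.1161, -0.0734, -0.4080, 0.4363, 0.1430, 0.4170]

0.1161 -0.0734 -0.4080 0.4363 0.1430 0.4170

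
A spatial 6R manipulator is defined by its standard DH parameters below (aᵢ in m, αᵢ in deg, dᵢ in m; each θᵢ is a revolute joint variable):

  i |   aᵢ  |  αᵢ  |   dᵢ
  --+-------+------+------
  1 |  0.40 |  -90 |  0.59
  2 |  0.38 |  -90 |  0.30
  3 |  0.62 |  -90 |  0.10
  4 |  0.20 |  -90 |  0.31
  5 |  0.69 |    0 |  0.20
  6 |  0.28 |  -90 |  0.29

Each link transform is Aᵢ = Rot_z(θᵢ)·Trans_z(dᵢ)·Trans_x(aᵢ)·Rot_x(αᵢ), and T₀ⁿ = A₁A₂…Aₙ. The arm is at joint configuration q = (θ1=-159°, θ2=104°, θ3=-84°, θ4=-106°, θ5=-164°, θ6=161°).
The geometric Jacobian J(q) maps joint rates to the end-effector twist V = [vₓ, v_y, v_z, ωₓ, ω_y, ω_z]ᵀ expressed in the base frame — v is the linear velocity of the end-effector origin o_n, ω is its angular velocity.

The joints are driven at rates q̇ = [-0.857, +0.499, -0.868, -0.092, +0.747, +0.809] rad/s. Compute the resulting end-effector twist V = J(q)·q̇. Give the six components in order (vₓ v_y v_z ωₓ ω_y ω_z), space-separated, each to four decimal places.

-0.5182 -0.6444 1.0572 0.3322 -2.0106 -1.0262

o_n = [0.4031, -1.3251, -0.3772]
J₁: ẑ×o_n = [1.3251, 0.4031, -0.0000], ω = ẑ
J2: z=[0.3584, -0.9336, 0.0000] o=[-0.3734, -0.1433, 0.5900] → [0.9029, 0.3466, 0.3015, 0.3584, -0.9336, 0.0000]
J3: z=[0.9058, 0.3477, 0.2419] o=[-0.1801, -0.3905, 0.2213] → [0.0180, 0.6832, -1.0494, 0.9058, 0.3477, 0.2419]
J4: z=[0.1872, 0.1838, -0.9650] o=[0.1461, -0.9257, 0.1826] → [-0.4883, -0.1433, -0.1220, 0.1872, 0.1838, -0.9650]
J5: z=[0.6150, -0.7879, -0.0308] o=[0.3573, -0.7512, -0.0644] → [0.2287, 0.1909, -0.3169, 0.6150, -0.7879, -0.0308]
J6: z=[0.6150, -0.7879, -0.0308] o=[0.0078, -1.2636, -0.4269] → [-0.0411, -0.0428, 0.2736, 0.6150, -0.7879, -0.0308]
V = J·q̇ = [-0.5182, -0.6444, 1.0572, 0.3322, -2.0106, -1.0262]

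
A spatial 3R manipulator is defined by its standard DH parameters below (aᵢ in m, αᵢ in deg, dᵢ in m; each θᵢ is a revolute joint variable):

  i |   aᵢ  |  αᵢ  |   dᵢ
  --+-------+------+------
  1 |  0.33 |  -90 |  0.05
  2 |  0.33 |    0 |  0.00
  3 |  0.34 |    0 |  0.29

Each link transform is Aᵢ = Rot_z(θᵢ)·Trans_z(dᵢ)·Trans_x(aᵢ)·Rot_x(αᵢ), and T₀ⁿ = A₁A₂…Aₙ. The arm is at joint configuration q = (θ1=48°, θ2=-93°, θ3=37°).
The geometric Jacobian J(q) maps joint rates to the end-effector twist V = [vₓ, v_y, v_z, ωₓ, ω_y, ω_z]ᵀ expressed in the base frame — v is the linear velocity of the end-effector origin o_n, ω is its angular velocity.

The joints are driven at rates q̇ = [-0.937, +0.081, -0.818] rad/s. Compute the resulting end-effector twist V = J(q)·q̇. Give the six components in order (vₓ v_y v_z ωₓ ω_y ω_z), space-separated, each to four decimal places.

0.4108 -0.2479 0.1415 0.5477 -0.4931 -0.9370

o_n = [0.1210, 0.5677, 0.6614]
J₁: ẑ×o_n = [-0.5677, 0.1210, 0.0000], ω = ẑ
J2: z=[-0.7431, 0.6691, 0.0000] o=[0.2208, 0.2452, 0.0500] → [0.4091, 0.4544, -0.1729, -0.7431, 0.6691, 0.0000]
J3: z=[-0.7431, 0.6691, 0.0000] o=[0.2093, 0.2324, 0.3795] → [0.1886, 0.2095, -0.1901, -0.7431, 0.6691, 0.0000]
V = J·q̇ = [0.4108, -0.2479, 0.1415, 0.5477, -0.4931, -0.9370]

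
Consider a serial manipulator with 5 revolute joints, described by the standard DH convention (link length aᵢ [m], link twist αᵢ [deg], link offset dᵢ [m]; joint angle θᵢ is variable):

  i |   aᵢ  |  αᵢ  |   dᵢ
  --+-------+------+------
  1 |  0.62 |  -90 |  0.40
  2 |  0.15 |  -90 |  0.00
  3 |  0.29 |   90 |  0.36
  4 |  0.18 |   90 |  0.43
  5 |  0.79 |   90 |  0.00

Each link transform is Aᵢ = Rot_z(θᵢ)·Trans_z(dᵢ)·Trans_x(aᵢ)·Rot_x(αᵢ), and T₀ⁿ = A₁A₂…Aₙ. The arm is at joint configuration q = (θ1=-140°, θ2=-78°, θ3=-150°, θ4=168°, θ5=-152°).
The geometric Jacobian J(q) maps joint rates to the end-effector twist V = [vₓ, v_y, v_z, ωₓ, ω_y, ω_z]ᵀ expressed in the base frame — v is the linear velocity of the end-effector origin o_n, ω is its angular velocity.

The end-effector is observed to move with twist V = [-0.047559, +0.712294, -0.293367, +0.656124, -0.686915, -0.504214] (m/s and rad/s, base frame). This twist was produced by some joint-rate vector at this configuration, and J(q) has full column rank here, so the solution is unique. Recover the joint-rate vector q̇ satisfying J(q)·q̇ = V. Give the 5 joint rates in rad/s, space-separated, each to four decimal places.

o_n = [-0.3504, -0.7469, -0.2091]
J₁: ẑ×o_n = [0.7469, -0.3504, 0.0000], ω = ẑ
J2: z=[0.6428, -0.7660, 0.0000] o=[-0.4749, -0.3985, 0.4000] → [0.4666, 0.3916, -0.1286, 0.6428, -0.7660, 0.0000]
J3: z=[-0.7493, -0.6287, -0.2079] o=[-0.4988, -0.4186, 0.5467] → [0.4070, -0.5972, 0.3393, -0.7493, -0.6287, -0.2079]
J4: z=[-0.4770, 0.7302, -0.4891] o=[-0.6354, -0.7224, 0.2262] → [-0.3299, -0.3470, -0.1964, -0.4770, 0.7302, -0.4891]
J5: z=[-0.6374, -0.6706, -0.3795] o=[-0.9494, -0.3849, 0.1573] → [0.1083, -0.4609, 0.6324, -0.6374, -0.6706, -0.3795]
q̇ = J⁺·V = [-0.9160, 0.6270, 0.6890, -0.4730, -0.8530]

-0.9160 0.6270 0.6890 -0.4730 -0.8530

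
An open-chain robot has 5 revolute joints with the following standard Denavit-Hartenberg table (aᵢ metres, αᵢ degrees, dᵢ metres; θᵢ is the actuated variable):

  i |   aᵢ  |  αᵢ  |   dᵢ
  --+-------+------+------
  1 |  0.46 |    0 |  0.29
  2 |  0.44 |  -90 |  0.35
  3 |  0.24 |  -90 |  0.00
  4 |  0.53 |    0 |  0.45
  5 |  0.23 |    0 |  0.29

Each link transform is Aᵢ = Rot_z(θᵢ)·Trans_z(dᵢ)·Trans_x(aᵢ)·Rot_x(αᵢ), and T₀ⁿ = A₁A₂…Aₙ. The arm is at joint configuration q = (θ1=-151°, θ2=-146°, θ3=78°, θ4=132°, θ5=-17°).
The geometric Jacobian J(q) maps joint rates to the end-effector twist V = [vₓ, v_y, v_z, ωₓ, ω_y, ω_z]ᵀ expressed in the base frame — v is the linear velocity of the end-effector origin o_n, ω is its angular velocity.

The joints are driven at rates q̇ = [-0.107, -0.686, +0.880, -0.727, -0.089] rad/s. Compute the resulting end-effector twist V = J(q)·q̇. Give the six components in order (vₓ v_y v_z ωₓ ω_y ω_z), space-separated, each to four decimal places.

-0.1076 -0.2912 0.2293 -0.4217 1.1107 -0.6233

o_n = [-0.0145, -0.7886, 0.6934]
J₁: ẑ×o_n = [0.7886, -0.0145, 0.0000], ω = ẑ
J2: z=[0.0000, 0.0000, 1.0000] o=[-0.4023, -0.2230, 0.2900] → [0.5656, 0.3878, -0.0000, 0.0000, 0.0000, 1.0000]
J3: z=[-0.8910, 0.4540, 0.0000] o=[-0.2026, 0.1690, 0.6400] → [0.0242, 0.0475, 0.7679, -0.8910, 0.4540, 0.0000]
J4: z=[-0.4441, -0.8715, -0.2079] o=[-0.1799, 0.2135, 0.4052] → [-0.4594, 0.0936, 0.5892, -0.4441, -0.8715, -0.2079]
J5: z=[-0.4441, -0.8715, -0.2079] o=[-0.0623, -0.4232, 0.6586] → [-0.1063, 0.0055, 0.2039, -0.4441, -0.8715, -0.2079]
V = J·q̇ = [-0.1076, -0.2912, 0.2293, -0.4217, 1.1107, -0.6233]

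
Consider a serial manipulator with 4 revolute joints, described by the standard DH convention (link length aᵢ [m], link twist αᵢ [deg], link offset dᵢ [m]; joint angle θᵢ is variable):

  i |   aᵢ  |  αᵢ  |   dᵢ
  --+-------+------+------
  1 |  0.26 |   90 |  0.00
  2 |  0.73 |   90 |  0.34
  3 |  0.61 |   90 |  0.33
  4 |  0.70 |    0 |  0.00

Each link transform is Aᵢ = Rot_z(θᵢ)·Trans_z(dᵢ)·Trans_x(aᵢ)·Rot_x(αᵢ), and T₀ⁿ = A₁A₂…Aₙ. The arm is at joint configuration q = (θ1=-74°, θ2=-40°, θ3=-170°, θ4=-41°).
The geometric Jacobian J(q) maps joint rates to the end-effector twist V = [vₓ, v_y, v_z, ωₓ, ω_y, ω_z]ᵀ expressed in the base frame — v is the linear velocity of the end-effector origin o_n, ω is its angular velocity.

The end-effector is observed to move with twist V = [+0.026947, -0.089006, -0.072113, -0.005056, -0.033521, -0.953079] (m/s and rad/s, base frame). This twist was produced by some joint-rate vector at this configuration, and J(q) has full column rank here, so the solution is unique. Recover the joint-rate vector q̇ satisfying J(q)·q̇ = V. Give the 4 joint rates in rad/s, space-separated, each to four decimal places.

-0.8280 0.6040 0.0760 -0.5990

o_n = [-0.1248, -0.0811, 0.3503]
J₁: ẑ×o_n = [0.0811, -0.1248, 0.0000], ω = ẑ
J2: z=[-0.9613, -0.2756, 0.0000] o=[0.0717, -0.2499, 0.0000] → [-0.0966, 0.3368, -0.2165, -0.9613, -0.2756, 0.0000]
J3: z=[-0.1772, 0.6179, -0.7660] o=[-0.1010, -0.8812, -0.4692] → [1.1193, 0.1634, -0.1271, -0.1772, 0.6179, -0.7660]
J4: z=[-0.9833, -0.1436, 0.1116] o=[-0.1845, -0.2057, -0.3359] → [-0.1124, 0.6814, -0.1140, -0.9833, -0.1436, 0.1116]
q̇ = J⁺·V = [-0.8280, 0.6040, 0.0760, -0.5990]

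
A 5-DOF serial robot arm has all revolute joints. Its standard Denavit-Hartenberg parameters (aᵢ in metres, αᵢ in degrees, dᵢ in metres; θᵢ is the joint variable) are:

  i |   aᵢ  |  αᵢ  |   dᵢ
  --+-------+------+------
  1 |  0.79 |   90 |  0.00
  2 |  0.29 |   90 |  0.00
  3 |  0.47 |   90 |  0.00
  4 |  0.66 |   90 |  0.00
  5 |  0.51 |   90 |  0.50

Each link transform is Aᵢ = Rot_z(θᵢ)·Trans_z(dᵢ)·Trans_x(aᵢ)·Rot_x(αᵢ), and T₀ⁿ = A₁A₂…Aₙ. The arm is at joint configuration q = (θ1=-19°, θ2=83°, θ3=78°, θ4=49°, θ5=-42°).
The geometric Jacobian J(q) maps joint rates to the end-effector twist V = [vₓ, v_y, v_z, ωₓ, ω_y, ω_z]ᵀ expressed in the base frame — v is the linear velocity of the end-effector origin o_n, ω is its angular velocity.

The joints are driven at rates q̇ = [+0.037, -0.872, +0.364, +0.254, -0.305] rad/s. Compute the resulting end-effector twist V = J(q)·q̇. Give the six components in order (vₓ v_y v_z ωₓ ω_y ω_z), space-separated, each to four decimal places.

0.3969 0.0845 -1.1633 0.9269 0.8971 0.1673

o_n = [0.6966, -1.8967, 0.2165]
J₁: ẑ×o_n = [1.8967, 0.6966, -0.0000], ω = ẑ
J2: z=[-0.3256, -0.9455, 0.0000] o=[0.7470, -0.2572, 0.0000] → [-0.2047, 0.0705, 0.4861, -0.3256, -0.9455, 0.0000]
J3: z=[0.9385, -0.3231, -0.1219] o=[0.7804, -0.2687, 0.2878] → [-0.1753, 0.0772, -1.5549, 0.9385, -0.3231, -0.1219]
J4: z=[0.1804, 0.1578, 0.9709] o=[0.6420, -0.7073, 0.3848] → [1.1282, 0.0834, -0.2232, 0.1804, 0.1578, 0.9709]
J5: z=[-0.8380, -0.4922, 0.2357] o=[0.9819, -1.2723, 0.4135] → [0.2441, -0.2323, 0.3828, -0.8380, -0.4922, 0.2357]
V = J·q̇ = [0.3969, 0.0845, -1.1633, 0.9269, 0.8971, 0.1673]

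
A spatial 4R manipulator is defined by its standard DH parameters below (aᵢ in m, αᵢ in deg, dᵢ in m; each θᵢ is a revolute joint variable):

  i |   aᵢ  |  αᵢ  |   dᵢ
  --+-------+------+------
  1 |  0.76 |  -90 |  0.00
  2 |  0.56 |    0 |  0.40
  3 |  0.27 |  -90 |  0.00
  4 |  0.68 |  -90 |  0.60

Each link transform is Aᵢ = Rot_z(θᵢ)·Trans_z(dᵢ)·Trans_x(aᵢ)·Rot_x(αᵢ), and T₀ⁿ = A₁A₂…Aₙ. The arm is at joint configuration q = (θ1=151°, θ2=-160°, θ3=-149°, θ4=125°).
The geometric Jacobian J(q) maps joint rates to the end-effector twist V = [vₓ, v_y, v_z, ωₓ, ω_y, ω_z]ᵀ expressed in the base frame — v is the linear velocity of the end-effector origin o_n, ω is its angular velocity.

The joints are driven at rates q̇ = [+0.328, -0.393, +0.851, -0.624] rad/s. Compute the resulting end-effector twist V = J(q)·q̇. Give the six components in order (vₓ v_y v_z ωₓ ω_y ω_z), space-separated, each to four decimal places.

0.1103 0.3326 -0.2288 -0.6462 -0.1655 0.7207

o_n = [0.3456, -0.0120, -0.0928]
J₁: ẑ×o_n = [0.0120, 0.3456, -0.0000], ω = ẑ
J2: z=[-0.4848, -0.8746, 0.0000] o=[-0.6647, 0.3685, 0.0000] → [0.0811, -0.0450, 1.0681, -0.4848, -0.8746, 0.0000]
J3: z=[-0.4848, -0.8746, 0.0000] o=[-0.3984, -0.2365, 0.1915] → [0.2487, -0.1378, 0.5418, -0.4848, -0.8746, 0.0000]
J4: z=[0.6797, -0.3768, -0.6293] o=[-0.5470, -0.1541, -0.0183] → [0.1175, -0.5111, 0.4329, 0.6797, -0.3768, -0.6293]
V = J·q̇ = [0.1103, 0.3326, -0.2288, -0.6462, -0.1655, 0.7207]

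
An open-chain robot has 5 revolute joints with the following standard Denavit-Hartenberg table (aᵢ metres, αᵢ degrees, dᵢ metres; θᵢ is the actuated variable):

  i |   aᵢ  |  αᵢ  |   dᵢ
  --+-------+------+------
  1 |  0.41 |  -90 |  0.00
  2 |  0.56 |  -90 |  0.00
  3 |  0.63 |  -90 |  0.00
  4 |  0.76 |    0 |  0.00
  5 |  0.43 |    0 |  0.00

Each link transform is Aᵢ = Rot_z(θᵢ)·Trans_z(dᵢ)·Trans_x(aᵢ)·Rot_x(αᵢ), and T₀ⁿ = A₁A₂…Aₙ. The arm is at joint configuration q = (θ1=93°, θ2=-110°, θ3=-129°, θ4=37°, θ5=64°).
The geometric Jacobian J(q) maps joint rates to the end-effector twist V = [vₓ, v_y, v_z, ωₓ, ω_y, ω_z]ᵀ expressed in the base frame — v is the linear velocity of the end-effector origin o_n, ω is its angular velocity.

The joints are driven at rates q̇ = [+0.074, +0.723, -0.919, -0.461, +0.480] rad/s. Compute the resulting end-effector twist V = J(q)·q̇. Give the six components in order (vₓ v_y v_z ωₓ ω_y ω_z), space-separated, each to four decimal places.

o_n = [-0.8775, -0.4059, -0.4576]
J₁: ẑ×o_n = [0.4059, -0.8775, 0.0000], ω = ẑ
J2: z=[-0.9986, -0.0523, 0.0000] o=[-0.0215, 0.4094, 0.0000] → [0.0239, -0.4569, 0.7694, -0.9986, -0.0523, 0.0000]
J3: z=[-0.0492, 0.9384, 0.3420] o=[-0.0114, 0.2182, 0.5262] → [-0.7097, -0.3446, 0.8434, -0.0492, 0.9384, 0.3420]
J4: z=[-0.6145, -0.2984, 0.7303] o=[-0.5075, 0.3280, 0.1537] → [0.7183, -0.6459, 0.3406, -0.6145, -0.2984, 0.7303]
J5: z=[-0.6145, -0.2984, 0.7303] o=[-0.9629, 0.0045, -0.3617] → [0.3283, 0.0034, 0.2777, -0.6145, -0.2984, 0.7303]
V = J·q̇ = [0.5261, 0.2208, -0.2425, -0.6885, -0.9059, -0.2264]

0.5261 0.2208 -0.2425 -0.6885 -0.9059 -0.2264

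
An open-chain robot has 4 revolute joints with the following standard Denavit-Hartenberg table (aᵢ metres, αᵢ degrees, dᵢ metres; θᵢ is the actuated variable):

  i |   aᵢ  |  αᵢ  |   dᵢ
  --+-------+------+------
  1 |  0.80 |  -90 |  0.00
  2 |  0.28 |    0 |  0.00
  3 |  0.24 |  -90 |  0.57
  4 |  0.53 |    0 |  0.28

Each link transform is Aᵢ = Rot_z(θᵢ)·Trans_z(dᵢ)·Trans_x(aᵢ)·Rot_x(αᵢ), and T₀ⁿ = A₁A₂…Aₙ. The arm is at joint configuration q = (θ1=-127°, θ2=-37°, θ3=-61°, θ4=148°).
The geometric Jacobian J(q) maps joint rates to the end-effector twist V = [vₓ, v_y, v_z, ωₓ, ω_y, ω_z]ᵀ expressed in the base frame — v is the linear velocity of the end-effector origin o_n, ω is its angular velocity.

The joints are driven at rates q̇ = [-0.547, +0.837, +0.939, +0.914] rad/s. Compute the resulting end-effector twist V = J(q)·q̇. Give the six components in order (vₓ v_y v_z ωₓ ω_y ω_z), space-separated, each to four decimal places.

-0.2745 0.1621 -0.9856 0.8737 -1.7917 -0.4198

o_n = [-0.5695, -1.2362, 0.0000]
J₁: ẑ×o_n = [1.2362, -0.5695, 0.0000], ω = ẑ
J2: z=[0.7986, -0.6018, 0.0000] o=[-0.4815, -0.6389, 0.0000] → [-0.0000, -0.0000, -0.5300, 0.7986, -0.6018, 0.0000]
J3: z=[0.7986, -0.6018, 0.0000] o=[-0.6160, -0.8175, 0.1685] → [0.1014, 0.1345, -0.3064, 0.7986, -0.6018, 0.0000]
J4: z=[-0.5960, -0.7909, 0.1392] o=[-0.1407, -1.1339, 0.4062] → [0.3354, -0.3017, -0.2781, -0.5960, -0.7909, 0.1392]
V = J·q̇ = [-0.2745, 0.1621, -0.9856, 0.8737, -1.7917, -0.4198]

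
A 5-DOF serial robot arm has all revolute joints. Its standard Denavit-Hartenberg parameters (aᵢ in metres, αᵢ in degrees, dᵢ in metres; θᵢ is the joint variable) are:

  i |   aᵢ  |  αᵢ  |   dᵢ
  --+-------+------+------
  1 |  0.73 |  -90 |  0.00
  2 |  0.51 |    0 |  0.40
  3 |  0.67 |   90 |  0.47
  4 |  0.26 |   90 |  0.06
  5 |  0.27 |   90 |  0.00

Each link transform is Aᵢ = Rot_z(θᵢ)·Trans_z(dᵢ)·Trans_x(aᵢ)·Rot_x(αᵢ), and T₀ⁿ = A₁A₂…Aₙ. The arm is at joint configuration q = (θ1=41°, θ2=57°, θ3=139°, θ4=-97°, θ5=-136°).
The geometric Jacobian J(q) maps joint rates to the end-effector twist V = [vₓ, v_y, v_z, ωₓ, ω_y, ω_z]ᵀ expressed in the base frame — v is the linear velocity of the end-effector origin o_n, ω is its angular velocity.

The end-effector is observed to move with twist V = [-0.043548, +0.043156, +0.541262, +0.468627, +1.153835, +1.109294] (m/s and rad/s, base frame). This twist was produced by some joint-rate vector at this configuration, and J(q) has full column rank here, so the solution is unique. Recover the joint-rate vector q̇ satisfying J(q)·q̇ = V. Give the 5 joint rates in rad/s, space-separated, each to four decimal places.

0.5560 -0.4280 0.8790 -0.8380 0.9220

o_n = [-0.2211, 0.8741, -0.1226]
J₁: ẑ×o_n = [-0.8741, -0.2211, 0.0000], ω = ẑ
J2: z=[-0.6561, 0.7547, 0.0000] o=[0.5509, 0.4789, 0.0000] → [-0.0926, -0.0805, 0.3234, -0.6561, 0.7547, 0.0000]
J3: z=[-0.6561, 0.7547, 0.0000] o=[0.4981, 0.9630, -0.4277] → [0.2302, 0.2002, 0.6012, -0.6561, 0.7547, 0.0000]
J4: z=[-0.2080, -0.1808, -0.9613] o=[-0.2963, 0.8952, -0.2430] → [-0.0421, -0.0472, 0.0180, -0.2080, -0.1808, -0.9613]
J5: z=[0.6401, 0.7179, -0.2736] o=[-0.1165, 0.7096, -0.3095] → [0.1791, -0.0910, 0.1804, 0.6401, 0.7179, -0.2736]
q̇ = J⁺·V = [0.5560, -0.4280, 0.8790, -0.8380, 0.9220]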